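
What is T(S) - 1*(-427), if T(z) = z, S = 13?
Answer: 440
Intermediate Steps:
T(S) - 1*(-427) = 13 - 1*(-427) = 13 + 427 = 440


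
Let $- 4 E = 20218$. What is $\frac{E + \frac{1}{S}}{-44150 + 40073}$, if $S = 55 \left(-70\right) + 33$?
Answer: $\frac{38586055}{31123818} \approx 1.2398$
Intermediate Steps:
$E = - \frac{10109}{2}$ ($E = \left(- \frac{1}{4}\right) 20218 = - \frac{10109}{2} \approx -5054.5$)
$S = -3817$ ($S = -3850 + 33 = -3817$)
$\frac{E + \frac{1}{S}}{-44150 + 40073} = \frac{- \frac{10109}{2} + \frac{1}{-3817}}{-44150 + 40073} = \frac{- \frac{10109}{2} - \frac{1}{3817}}{-4077} = \left(- \frac{38586055}{7634}\right) \left(- \frac{1}{4077}\right) = \frac{38586055}{31123818}$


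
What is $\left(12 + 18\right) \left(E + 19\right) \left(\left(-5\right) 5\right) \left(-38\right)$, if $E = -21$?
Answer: $-57000$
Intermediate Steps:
$\left(12 + 18\right) \left(E + 19\right) \left(\left(-5\right) 5\right) \left(-38\right) = \left(12 + 18\right) \left(-21 + 19\right) \left(\left(-5\right) 5\right) \left(-38\right) = 30 \left(-2\right) \left(-25\right) \left(-38\right) = \left(-60\right) \left(-25\right) \left(-38\right) = 1500 \left(-38\right) = -57000$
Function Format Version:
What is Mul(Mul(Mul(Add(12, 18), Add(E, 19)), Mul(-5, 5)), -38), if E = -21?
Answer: -57000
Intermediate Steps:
Mul(Mul(Mul(Add(12, 18), Add(E, 19)), Mul(-5, 5)), -38) = Mul(Mul(Mul(Add(12, 18), Add(-21, 19)), Mul(-5, 5)), -38) = Mul(Mul(Mul(30, -2), -25), -38) = Mul(Mul(-60, -25), -38) = Mul(1500, -38) = -57000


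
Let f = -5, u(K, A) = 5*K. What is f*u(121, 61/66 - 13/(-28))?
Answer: -3025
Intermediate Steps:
f*u(121, 61/66 - 13/(-28)) = -25*121 = -5*605 = -3025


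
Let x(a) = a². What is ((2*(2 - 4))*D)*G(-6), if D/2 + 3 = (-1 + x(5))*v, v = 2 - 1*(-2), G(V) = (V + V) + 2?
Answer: 7440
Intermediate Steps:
G(V) = 2 + 2*V (G(V) = 2*V + 2 = 2 + 2*V)
v = 4 (v = 2 + 2 = 4)
D = 186 (D = -6 + 2*((-1 + 5²)*4) = -6 + 2*((-1 + 25)*4) = -6 + 2*(24*4) = -6 + 2*96 = -6 + 192 = 186)
((2*(2 - 4))*D)*G(-6) = ((2*(2 - 4))*186)*(2 + 2*(-6)) = ((2*(-2))*186)*(2 - 12) = -4*186*(-10) = -744*(-10) = 7440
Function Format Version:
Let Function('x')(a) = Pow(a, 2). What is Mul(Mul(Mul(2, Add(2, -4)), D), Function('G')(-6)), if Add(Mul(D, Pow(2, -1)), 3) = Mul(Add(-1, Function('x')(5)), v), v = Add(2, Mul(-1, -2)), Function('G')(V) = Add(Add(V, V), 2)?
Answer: 7440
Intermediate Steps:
Function('G')(V) = Add(2, Mul(2, V)) (Function('G')(V) = Add(Mul(2, V), 2) = Add(2, Mul(2, V)))
v = 4 (v = Add(2, 2) = 4)
D = 186 (D = Add(-6, Mul(2, Mul(Add(-1, Pow(5, 2)), 4))) = Add(-6, Mul(2, Mul(Add(-1, 25), 4))) = Add(-6, Mul(2, Mul(24, 4))) = Add(-6, Mul(2, 96)) = Add(-6, 192) = 186)
Mul(Mul(Mul(2, Add(2, -4)), D), Function('G')(-6)) = Mul(Mul(Mul(2, Add(2, -4)), 186), Add(2, Mul(2, -6))) = Mul(Mul(Mul(2, -2), 186), Add(2, -12)) = Mul(Mul(-4, 186), -10) = Mul(-744, -10) = 7440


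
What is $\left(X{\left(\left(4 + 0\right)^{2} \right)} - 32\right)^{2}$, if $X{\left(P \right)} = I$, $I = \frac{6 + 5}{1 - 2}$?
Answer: $1849$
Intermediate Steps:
$I = -11$ ($I = \frac{11}{-1} = 11 \left(-1\right) = -11$)
$X{\left(P \right)} = -11$
$\left(X{\left(\left(4 + 0\right)^{2} \right)} - 32\right)^{2} = \left(-11 - 32\right)^{2} = \left(-43\right)^{2} = 1849$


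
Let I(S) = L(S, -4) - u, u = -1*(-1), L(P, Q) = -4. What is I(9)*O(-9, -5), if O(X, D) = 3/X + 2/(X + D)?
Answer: 50/21 ≈ 2.3810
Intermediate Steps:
O(X, D) = 2/(D + X) + 3/X (O(X, D) = 3/X + 2/(D + X) = 2/(D + X) + 3/X)
u = 1
I(S) = -5 (I(S) = -4 - 1*1 = -4 - 1 = -5)
I(9)*O(-9, -5) = -5*(3*(-5) + 5*(-9))/((-9)*(-5 - 9)) = -(-5)*(-15 - 45)/(9*(-14)) = -(-5)*(-1)*(-60)/(9*14) = -5*(-10/21) = 50/21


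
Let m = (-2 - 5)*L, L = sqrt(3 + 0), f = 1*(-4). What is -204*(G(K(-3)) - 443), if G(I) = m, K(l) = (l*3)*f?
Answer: 90372 + 1428*sqrt(3) ≈ 92845.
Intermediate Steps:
f = -4
L = sqrt(3) ≈ 1.7320
K(l) = -12*l (K(l) = (l*3)*(-4) = (3*l)*(-4) = -12*l)
m = -7*sqrt(3) (m = (-2 - 5)*sqrt(3) = -7*sqrt(3) ≈ -12.124)
G(I) = -7*sqrt(3)
-204*(G(K(-3)) - 443) = -204*(-7*sqrt(3) - 443) = -204*(-443 - 7*sqrt(3)) = 90372 + 1428*sqrt(3)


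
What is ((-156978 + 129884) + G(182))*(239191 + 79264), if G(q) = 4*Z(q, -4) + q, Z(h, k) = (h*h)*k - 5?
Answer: -177352684780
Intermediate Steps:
Z(h, k) = -5 + k*h² (Z(h, k) = h²*k - 5 = k*h² - 5 = -5 + k*h²)
G(q) = -20 + q - 16*q² (G(q) = 4*(-5 - 4*q²) + q = (-20 - 16*q²) + q = -20 + q - 16*q²)
((-156978 + 129884) + G(182))*(239191 + 79264) = ((-156978 + 129884) + (-20 + 182 - 16*182²))*(239191 + 79264) = (-27094 + (-20 + 182 - 16*33124))*318455 = (-27094 + (-20 + 182 - 529984))*318455 = (-27094 - 529822)*318455 = -556916*318455 = -177352684780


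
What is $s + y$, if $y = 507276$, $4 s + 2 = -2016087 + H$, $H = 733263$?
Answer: $\frac{373139}{2} \approx 1.8657 \cdot 10^{5}$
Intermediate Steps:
$s = - \frac{641413}{2}$ ($s = - \frac{1}{2} + \frac{-2016087 + 733263}{4} = - \frac{1}{2} + \frac{1}{4} \left(-1282824\right) = - \frac{1}{2} - 320706 = - \frac{641413}{2} \approx -3.2071 \cdot 10^{5}$)
$s + y = - \frac{641413}{2} + 507276 = \frac{373139}{2}$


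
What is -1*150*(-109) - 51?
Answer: 16299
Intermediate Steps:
-1*150*(-109) - 51 = -150*(-109) - 51 = 16350 - 51 = 16299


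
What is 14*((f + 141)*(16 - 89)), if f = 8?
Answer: -152278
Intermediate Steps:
14*((f + 141)*(16 - 89)) = 14*((8 + 141)*(16 - 89)) = 14*(149*(-73)) = 14*(-10877) = -152278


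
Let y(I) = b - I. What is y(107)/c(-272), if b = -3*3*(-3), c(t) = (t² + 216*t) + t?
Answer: -1/187 ≈ -0.0053476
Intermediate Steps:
c(t) = t² + 217*t
b = 27 (b = -9*(-3) = 27)
y(I) = 27 - I
y(107)/c(-272) = (27 - 1*107)/((-272*(217 - 272))) = (27 - 107)/((-272*(-55))) = -80/14960 = -80*1/14960 = -1/187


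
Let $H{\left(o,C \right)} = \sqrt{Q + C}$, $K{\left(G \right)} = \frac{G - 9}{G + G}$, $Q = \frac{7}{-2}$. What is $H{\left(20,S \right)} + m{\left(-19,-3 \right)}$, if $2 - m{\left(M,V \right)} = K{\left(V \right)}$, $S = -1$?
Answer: $\frac{3 i \sqrt{2}}{2} \approx 2.1213 i$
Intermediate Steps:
$Q = - \frac{7}{2}$ ($Q = 7 \left(- \frac{1}{2}\right) = - \frac{7}{2} \approx -3.5$)
$K{\left(G \right)} = \frac{-9 + G}{2 G}$ ($K{\left(G \right)} = \frac{G - 9}{2 G} = \left(G - 9\right) \frac{1}{2 G} = \left(-9 + G\right) \frac{1}{2 G} = \frac{-9 + G}{2 G}$)
$m{\left(M,V \right)} = 2 - \frac{-9 + V}{2 V}$
$H{\left(o,C \right)} = \sqrt{- \frac{7}{2} + C}$
$H{\left(20,S \right)} + m{\left(-19,-3 \right)} = \frac{\sqrt{-14 + 4 \left(-1\right)}}{2} + \frac{3 \left(3 - 3\right)}{2 \left(-3\right)} = \frac{\sqrt{-14 - 4}}{2} + \frac{3}{2} \left(- \frac{1}{3}\right) 0 = \frac{\sqrt{-18}}{2} + 0 = \frac{3 i \sqrt{2}}{2} + 0 = \frac{3 i \sqrt{2}}{2}$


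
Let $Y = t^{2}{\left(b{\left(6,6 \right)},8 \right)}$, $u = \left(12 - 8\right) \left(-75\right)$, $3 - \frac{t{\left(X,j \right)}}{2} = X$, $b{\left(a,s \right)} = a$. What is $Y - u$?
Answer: $336$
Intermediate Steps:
$t{\left(X,j \right)} = 6 - 2 X$
$u = -300$ ($u = \left(12 - 8\right) \left(-75\right) = 4 \left(-75\right) = -300$)
$Y = 36$ ($Y = \left(6 - 12\right)^{2} = \left(-6\right)^{2} = 36$)
$Y - u = 36 - -300 = 36 + 300 = 336$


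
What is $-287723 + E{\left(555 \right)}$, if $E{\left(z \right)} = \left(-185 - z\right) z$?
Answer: $-698423$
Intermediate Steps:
$E{\left(z \right)} = z \left(-185 - z\right)$
$-287723 + E{\left(555 \right)} = -287723 - 555 \left(185 + 555\right) = -287723 - 555 \cdot 740 = -287723 - 410700 = -698423$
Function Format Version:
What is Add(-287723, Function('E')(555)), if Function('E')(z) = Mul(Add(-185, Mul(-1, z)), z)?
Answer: -698423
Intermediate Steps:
Function('E')(z) = Mul(z, Add(-185, Mul(-1, z)))
Add(-287723, Function('E')(555)) = Add(-287723, Mul(-1, 555, Add(185, 555))) = Add(-287723, Mul(-1, 555, 740)) = Add(-287723, -410700) = -698423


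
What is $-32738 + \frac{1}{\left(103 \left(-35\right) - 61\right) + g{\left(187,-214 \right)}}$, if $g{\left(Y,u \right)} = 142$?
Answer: $- \frac{115368713}{3524} \approx -32738.0$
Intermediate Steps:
$-32738 + \frac{1}{\left(103 \left(-35\right) - 61\right) + g{\left(187,-214 \right)}} = -32738 + \frac{1}{\left(103 \left(-35\right) - 61\right) + 142} = -32738 + \frac{1}{\left(-3605 - 61\right) + 142} = -32738 + \frac{1}{-3666 + 142} = -32738 + \frac{1}{-3524} = -32738 - \frac{1}{3524} = - \frac{115368713}{3524}$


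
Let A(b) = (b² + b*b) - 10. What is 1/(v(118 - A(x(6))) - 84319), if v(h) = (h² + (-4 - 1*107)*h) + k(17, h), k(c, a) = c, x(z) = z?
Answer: -1/87382 ≈ -1.1444e-5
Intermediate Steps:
A(b) = -10 + 2*b² (A(b) = (b² + b²) - 10 = 2*b² - 10 = -10 + 2*b²)
v(h) = 17 + h² - 111*h (v(h) = (h² + (-4 - 1*107)*h) + 17 = (h² + (-4 - 107)*h) + 17 = (h² - 111*h) + 17 = 17 + h² - 111*h)
1/(v(118 - A(x(6))) - 84319) = 1/((17 + (118 - (-10 + 2*6²))² - 111*(118 - (-10 + 2*6²))) - 84319) = 1/((17 + (118 - (-10 + 2*36))² - 111*(118 - (-10 + 2*36))) - 84319) = 1/((17 + (118 - (-10 + 72))² - 111*(118 - (-10 + 72))) - 84319) = 1/((17 + (118 - 1*62)² - 111*(118 - 1*62)) - 84319) = 1/((17 + (118 - 62)² - 111*(118 - 62)) - 84319) = 1/((17 + 56² - 111*56) - 84319) = 1/((17 + 3136 - 6216) - 84319) = 1/(-3063 - 84319) = 1/(-87382) = -1/87382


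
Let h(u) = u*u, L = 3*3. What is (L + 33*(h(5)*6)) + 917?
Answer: 5876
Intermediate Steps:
L = 9
h(u) = u²
(L + 33*(h(5)*6)) + 917 = (9 + 33*(5²*6)) + 917 = (9 + 33*(25*6)) + 917 = (9 + 33*150) + 917 = (9 + 4950) + 917 = 4959 + 917 = 5876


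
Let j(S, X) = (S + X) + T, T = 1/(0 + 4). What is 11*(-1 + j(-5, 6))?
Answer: 11/4 ≈ 2.7500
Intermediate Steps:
T = ¼ (T = 1/4 = ¼ ≈ 0.25000)
j(S, X) = ¼ + S + X (j(S, X) = (S + X) + ¼ = ¼ + S + X)
11*(-1 + j(-5, 6)) = 11*(-1 + (¼ - 5 + 6)) = 11*(-1 + 5/4) = 11*(¼) = 11/4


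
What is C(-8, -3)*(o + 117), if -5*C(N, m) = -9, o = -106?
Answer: 99/5 ≈ 19.800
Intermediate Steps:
C(N, m) = 9/5 (C(N, m) = -⅕*(-9) = 9/5)
C(-8, -3)*(o + 117) = 9*(-106 + 117)/5 = (9/5)*11 = 99/5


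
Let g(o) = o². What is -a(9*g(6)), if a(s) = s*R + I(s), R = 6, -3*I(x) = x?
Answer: -1836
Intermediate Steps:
I(x) = -x/3
a(s) = 17*s/3 (a(s) = s*6 - s/3 = 6*s - s/3 = 17*s/3)
-a(9*g(6)) = -17*9*6²/3 = -17*9*36/3 = -17*324/3 = -1*1836 = -1836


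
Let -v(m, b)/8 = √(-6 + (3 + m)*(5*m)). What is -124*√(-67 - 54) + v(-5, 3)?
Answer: -1364*I - 16*√11 ≈ -53.066 - 1364.0*I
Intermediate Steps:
v(m, b) = -8*√(-6 + 5*m*(3 + m)) (v(m, b) = -8*√(-6 + (3 + m)*(5*m)) = -8*√(-6 + 5*m*(3 + m)))
-124*√(-67 - 54) + v(-5, 3) = -124*√(-67 - 54) - 8*√(-6 + 5*(-5)² + 15*(-5)) = -1364*I - 8*√(-6 + 5*25 - 75) = -1364*I - 8*√(-6 + 125 - 75) = -1364*I - 16*√11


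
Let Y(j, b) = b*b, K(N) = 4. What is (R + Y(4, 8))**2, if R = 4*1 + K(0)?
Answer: 5184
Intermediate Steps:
Y(j, b) = b**2
R = 8 (R = 4*1 + 4 = 4 + 4 = 8)
(R + Y(4, 8))**2 = (8 + 8**2)**2 = (8 + 64)**2 = 72**2 = 5184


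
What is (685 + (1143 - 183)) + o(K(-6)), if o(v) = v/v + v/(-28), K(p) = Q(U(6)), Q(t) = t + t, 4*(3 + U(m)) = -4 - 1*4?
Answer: 23049/14 ≈ 1646.4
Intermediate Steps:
U(m) = -5 (U(m) = -3 + (-4 - 1*4)/4 = -3 + (-4 - 4)/4 = -3 + (1/4)*(-8) = -3 - 2 = -5)
Q(t) = 2*t
K(p) = -10 (K(p) = 2*(-5) = -10)
o(v) = 1 - v/28 (o(v) = 1 + v*(-1/28) = 1 - v/28)
(685 + (1143 - 183)) + o(K(-6)) = (685 + (1143 - 183)) + (1 - 1/28*(-10)) = (685 + 960) + (1 + 5/14) = 1645 + 19/14 = 23049/14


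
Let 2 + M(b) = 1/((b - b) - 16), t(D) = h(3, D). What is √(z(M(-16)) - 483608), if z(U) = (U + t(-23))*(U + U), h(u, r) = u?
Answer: I*√123804638/16 ≈ 695.42*I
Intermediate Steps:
t(D) = 3
M(b) = -33/16 (M(b) = -2 + 1/((b - b) - 16) = -2 + 1/(0 - 16) = -2 + 1/(-16) = -2 - 1/16 = -33/16)
z(U) = 2*U*(3 + U) (z(U) = (U + 3)*(U + U) = (3 + U)*(2*U) = 2*U*(3 + U))
√(z(M(-16)) - 483608) = √(2*(-33/16)*(3 - 33/16) - 483608) = √(2*(-33/16)*(15/16) - 483608) = √(-495/128 - 483608) = √(-61902319/128) = I*√123804638/16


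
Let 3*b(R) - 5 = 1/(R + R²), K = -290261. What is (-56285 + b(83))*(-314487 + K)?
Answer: 177980692600213/5229 ≈ 3.4037e+10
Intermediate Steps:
b(R) = 5/3 + 1/(3*(R + R²))
(-56285 + b(83))*(-314487 + K) = (-56285 + (⅓)*(1 + 5*83 + 5*83²)/(83*(1 + 83)))*(-314487 - 290261) = (-56285 + (⅓)*(1/83)*(1 + 415 + 5*6889)/84)*(-604748) = (-56285 + (⅓)*(1/83)*(1/84)*(1 + 415 + 34445))*(-604748) = (-56285 + (⅓)*(1/83)*(1/84)*34861)*(-604748) = (-56285 + 34861/20916)*(-604748) = -1177222199/20916*(-604748) = 177980692600213/5229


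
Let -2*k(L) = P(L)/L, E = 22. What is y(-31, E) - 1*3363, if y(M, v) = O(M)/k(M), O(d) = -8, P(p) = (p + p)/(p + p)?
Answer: -3859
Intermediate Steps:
P(p) = 1 (P(p) = (2*p)/((2*p)) = (2*p)*(1/(2*p)) = 1)
k(L) = -1/(2*L)
y(M, v) = 16*M (y(M, v) = -8*(-2*M) = -(-16)*M = 16*M)
y(-31, E) - 1*3363 = 16*(-31) - 1*3363 = -496 - 3363 = -3859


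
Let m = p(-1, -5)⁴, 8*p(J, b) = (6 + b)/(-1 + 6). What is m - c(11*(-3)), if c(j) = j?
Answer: 84480001/2560000 ≈ 33.000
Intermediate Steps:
p(J, b) = 3/20 + b/40 (p(J, b) = ((6 + b)/(-1 + 6))/8 = ((6 + b)/5)/8 = ((6 + b)*(⅕))/8 = (6/5 + b/5)/8 = 3/20 + b/40)
m = 1/2560000 (m = (3/20 + (1/40)*(-5))⁴ = (3/20 - ⅛)⁴ = (1/40)⁴ = 1/2560000 ≈ 3.9062e-7)
m - c(11*(-3)) = 1/2560000 - 11*(-3) = 1/2560000 - 1*(-33) = 1/2560000 + 33 = 84480001/2560000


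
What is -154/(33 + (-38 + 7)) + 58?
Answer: -19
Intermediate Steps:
-154/(33 + (-38 + 7)) + 58 = -154/(33 - 31) + 58 = -154/2 + 58 = -154*1/2 + 58 = -77 + 58 = -19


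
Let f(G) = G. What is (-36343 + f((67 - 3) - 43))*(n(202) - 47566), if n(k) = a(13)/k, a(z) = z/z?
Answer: 174496899291/101 ≈ 1.7277e+9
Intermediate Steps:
a(z) = 1
n(k) = 1/k
(-36343 + f((67 - 3) - 43))*(n(202) - 47566) = (-36343 + ((67 - 3) - 43))*(1/202 - 47566) = (-36343 + (64 - 43))*(1/202 - 47566) = (-36343 + 21)*(-9608331/202) = -36322*(-9608331/202) = 174496899291/101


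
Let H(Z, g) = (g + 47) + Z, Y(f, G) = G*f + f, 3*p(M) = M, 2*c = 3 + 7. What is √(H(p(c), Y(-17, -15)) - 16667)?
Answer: I*√147423/3 ≈ 127.99*I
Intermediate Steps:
c = 5 (c = (3 + 7)/2 = (½)*10 = 5)
p(M) = M/3
Y(f, G) = f + G*f
H(Z, g) = 47 + Z + g (H(Z, g) = (47 + g) + Z = 47 + Z + g)
√(H(p(c), Y(-17, -15)) - 16667) = √((47 + (⅓)*5 - 17*(1 - 15)) - 16667) = √((47 + 5/3 - 17*(-14)) - 16667) = √((47 + 5/3 + 238) - 16667) = √(860/3 - 16667) = √(-49141/3) = I*√147423/3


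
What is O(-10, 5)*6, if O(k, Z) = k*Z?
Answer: -300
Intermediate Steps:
O(k, Z) = Z*k
O(-10, 5)*6 = (5*(-10))*6 = -50*6 = -300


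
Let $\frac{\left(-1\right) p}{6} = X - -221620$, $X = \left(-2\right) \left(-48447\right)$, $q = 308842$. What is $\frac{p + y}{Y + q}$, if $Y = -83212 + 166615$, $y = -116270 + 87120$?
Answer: $- \frac{1940234}{392245} \approx -4.9465$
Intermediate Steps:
$y = -29150$
$Y = 83403$
$X = 96894$
$p = -1911084$ ($p = - 6 \left(96894 - -221620\right) = - 6 \left(96894 + 221620\right) = \left(-6\right) 318514 = -1911084$)
$\frac{p + y}{Y + q} = \frac{-1911084 - 29150}{83403 + 308842} = - \frac{1940234}{392245}$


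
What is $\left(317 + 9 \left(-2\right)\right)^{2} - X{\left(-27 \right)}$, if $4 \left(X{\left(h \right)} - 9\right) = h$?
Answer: $\frac{357595}{4} \approx 89399.0$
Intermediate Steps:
$X{\left(h \right)} = 9 + \frac{h}{4}$
$\left(317 + 9 \left(-2\right)\right)^{2} - X{\left(-27 \right)} = \left(317 + 9 \left(-2\right)\right)^{2} - \left(9 + \frac{1}{4} \left(-27\right)\right) = \left(317 - 18\right)^{2} - \left(9 - \frac{27}{4}\right) = 299^{2} - \frac{9}{4} = 89401 - \frac{9}{4} = \frac{357595}{4}$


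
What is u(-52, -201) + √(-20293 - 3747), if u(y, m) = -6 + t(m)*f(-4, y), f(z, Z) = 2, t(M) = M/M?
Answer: -4 + 2*I*√6010 ≈ -4.0 + 155.05*I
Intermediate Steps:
t(M) = 1
u(y, m) = -4 (u(y, m) = -6 + 1*2 = -6 + 2 = -4)
u(-52, -201) + √(-20293 - 3747) = -4 + √(-20293 - 3747) = -4 + √(-24040) = -4 + 2*I*√6010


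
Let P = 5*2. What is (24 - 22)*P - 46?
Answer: -26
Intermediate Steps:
P = 10
(24 - 22)*P - 46 = (24 - 22)*10 - 46 = 2*10 - 46 = 20 - 46 = -26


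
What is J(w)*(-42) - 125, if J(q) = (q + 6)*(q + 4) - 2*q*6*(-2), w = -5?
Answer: 4957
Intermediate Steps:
J(q) = 24*q + (4 + q)*(6 + q) (J(q) = (6 + q)*(4 + q) - 2*6*q*(-2) = (4 + q)*(6 + q) - (-24)*q = (4 + q)*(6 + q) + 24*q = 24*q + (4 + q)*(6 + q))
J(w)*(-42) - 125 = (24 + (-5)² + 34*(-5))*(-42) - 125 = (24 + 25 - 170)*(-42) - 125 = -121*(-42) - 125 = 5082 - 125 = 4957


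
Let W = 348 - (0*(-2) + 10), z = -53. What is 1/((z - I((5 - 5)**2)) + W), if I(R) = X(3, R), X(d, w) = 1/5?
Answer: 5/1424 ≈ 0.0035112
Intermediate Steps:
X(d, w) = 1/5
I(R) = 1/5
W = 338 (W = 348 - (0 + 10) = 348 - 1*10 = 348 - 10 = 338)
1/((z - I((5 - 5)**2)) + W) = 1/((-53 - 1*1/5) + 338) = 1/((-53 - 1/5) + 338) = 1/(-266/5 + 338) = 1/(1424/5) = 5/1424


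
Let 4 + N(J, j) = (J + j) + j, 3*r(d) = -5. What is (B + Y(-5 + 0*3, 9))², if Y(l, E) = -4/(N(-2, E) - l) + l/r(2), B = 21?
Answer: 163216/289 ≈ 564.76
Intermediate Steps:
r(d) = -5/3 (r(d) = (⅓)*(-5) = -5/3)
N(J, j) = -4 + J + 2*j (N(J, j) = -4 + ((J + j) + j) = -4 + (J + 2*j) = -4 + J + 2*j)
Y(l, E) = -4/(-6 - l + 2*E) - 3*l/5 (Y(l, E) = -4/((-4 - 2 + 2*E) - l) + l/(-5/3) = -4/((-6 + 2*E) - l) + l*(-⅗) = -4/(-6 - l + 2*E) - 3*l/5)
(B + Y(-5 + 0*3, 9))² = (21 + (20 - 3*(-5 + 0*3)² - 6*(-5 + 0*3)*(3 - 1*9))/(5*(6 + (-5 + 0*3) - 2*9)))² = (21 + (20 - 3*(-5 + 0)² - 6*(-5 + 0)*(3 - 9))/(5*(6 + (-5 + 0) - 18)))² = (21 + (20 - 3*(-5)² - 6*(-5)*(-6))/(5*(6 - 5 - 18)))² = (21 + (⅕)*(20 - 3*25 - 180)/(-17))² = (21 + (⅕)*(-1/17)*(20 - 75 - 180))² = (21 + (⅕)*(-1/17)*(-235))² = (21 + 47/17)² = (404/17)² = 163216/289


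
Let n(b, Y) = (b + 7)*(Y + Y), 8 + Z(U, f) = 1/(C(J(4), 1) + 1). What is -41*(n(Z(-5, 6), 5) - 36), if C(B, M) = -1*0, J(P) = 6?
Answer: 1476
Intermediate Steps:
C(B, M) = 0
Z(U, f) = -7 (Z(U, f) = -8 + 1/(0 + 1) = -8 + 1/1 = -8 + 1 = -7)
n(b, Y) = 2*Y*(7 + b) (n(b, Y) = (7 + b)*(2*Y) = 2*Y*(7 + b))
-41*(n(Z(-5, 6), 5) - 36) = -41*(2*5*(7 - 7) - 36) = -41*(2*5*0 - 36) = -41*(0 - 36) = -41*(-36) = 1476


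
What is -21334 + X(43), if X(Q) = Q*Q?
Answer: -19485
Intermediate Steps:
X(Q) = Q**2
-21334 + X(43) = -21334 + 43**2 = -21334 + 1849 = -19485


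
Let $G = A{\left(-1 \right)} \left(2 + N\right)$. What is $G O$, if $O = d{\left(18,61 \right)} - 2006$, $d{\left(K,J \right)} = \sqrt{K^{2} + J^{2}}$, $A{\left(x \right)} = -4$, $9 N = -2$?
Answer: $\frac{128384}{9} - \frac{64 \sqrt{4045}}{9} \approx 13813.0$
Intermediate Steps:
$N = - \frac{2}{9}$ ($N = \frac{1}{9} \left(-2\right) = - \frac{2}{9} \approx -0.22222$)
$G = - \frac{64}{9}$ ($G = - 4 \left(2 - \frac{2}{9}\right) = \left(-4\right) \frac{16}{9} = - \frac{64}{9} \approx -7.1111$)
$d{\left(K,J \right)} = \sqrt{J^{2} + K^{2}}$
$O = -2006 + \sqrt{4045}$ ($O = \sqrt{61^{2} + 18^{2}} - 2006 = \sqrt{3721 + 324} - 2006 = \sqrt{4045} - 2006 = -2006 + \sqrt{4045} \approx -1942.4$)
$G O = - \frac{64 \left(-2006 + \sqrt{4045}\right)}{9} = \frac{128384}{9} - \frac{64 \sqrt{4045}}{9}$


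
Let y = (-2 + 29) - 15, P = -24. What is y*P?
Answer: -288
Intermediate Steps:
y = 12 (y = 27 - 15 = 12)
y*P = 12*(-24) = -288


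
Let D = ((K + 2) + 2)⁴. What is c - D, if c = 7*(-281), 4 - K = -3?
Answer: -16608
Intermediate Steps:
K = 7 (K = 4 - 1*(-3) = 4 + 3 = 7)
c = -1967
D = 14641 (D = ((7 + 2) + 2)⁴ = (9 + 2)⁴ = 11⁴ = 14641)
c - D = -1967 - 1*14641 = -1967 - 14641 = -16608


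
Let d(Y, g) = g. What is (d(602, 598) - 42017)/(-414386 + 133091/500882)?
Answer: 2963718794/29651193623 ≈ 0.099953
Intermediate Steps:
(d(602, 598) - 42017)/(-414386 + 133091/500882) = (598 - 42017)/(-414386 + 133091/500882) = -41419/(-414386 + 133091*(1/500882)) = -41419/(-414386 + 133091/500882) = -41419/(-207558355361/500882) = -41419*(-500882/207558355361) = 2963718794/29651193623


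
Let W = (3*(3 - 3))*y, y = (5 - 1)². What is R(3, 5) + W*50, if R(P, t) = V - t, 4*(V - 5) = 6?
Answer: 3/2 ≈ 1.5000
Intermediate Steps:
y = 16 (y = 4² = 16)
W = 0 (W = (3*(3 - 3))*16 = (3*0)*16 = 0*16 = 0)
V = 13/2 (V = 5 + (¼)*6 = 5 + 3/2 = 13/2 ≈ 6.5000)
R(P, t) = 13/2 - t
R(3, 5) + W*50 = (13/2 - 1*5) + 0*50 = (13/2 - 5) + 0 = 3/2 + 0 = 3/2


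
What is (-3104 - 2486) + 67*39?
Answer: -2977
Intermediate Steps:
(-3104 - 2486) + 67*39 = -5590 + 2613 = -2977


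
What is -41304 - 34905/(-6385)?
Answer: -52738227/1277 ≈ -41299.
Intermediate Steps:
-41304 - 34905/(-6385) = -41304 - 34905*(-1)/6385 = -41304 - 1*(-6981/1277) = -41304 + 6981/1277 = -52738227/1277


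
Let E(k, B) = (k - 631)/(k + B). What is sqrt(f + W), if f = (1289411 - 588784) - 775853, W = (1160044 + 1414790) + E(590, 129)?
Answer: sqrt(1292199821809)/719 ≈ 1581.0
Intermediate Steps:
E(k, B) = (-631 + k)/(B + k)
W = 1851305605/719 (W = (1160044 + 1414790) + (-631 + 590)/(129 + 590) = 2574834 - 41/719 = 1851305605/719 ≈ 2.5748e+6)
f = -75226 (f = 700627 - 775853 = -75226)
sqrt(f + W) = sqrt(-75226 + 1851305605/719) = sqrt(1797218111/719) = sqrt(1292199821809)/719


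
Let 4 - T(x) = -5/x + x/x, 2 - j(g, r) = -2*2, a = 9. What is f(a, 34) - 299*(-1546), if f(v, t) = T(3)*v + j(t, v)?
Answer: 462302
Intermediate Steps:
j(g, r) = 6 (j(g, r) = 2 - (-2)*2 = 2 - 1*(-4) = 2 + 4 = 6)
T(x) = 3 + 5/x (T(x) = 4 - (-5/x + x/x) = 4 - (-5/x + 1) = 4 - (1 - 5/x) = 4 + (-1 + 5/x) = 3 + 5/x)
f(v, t) = 6 + 14*v/3 (f(v, t) = (3 + 5/3)*v + 6 = 14*v/3 + 6 = 6 + 14*v/3)
f(a, 34) - 299*(-1546) = (6 + (14/3)*9) - 299*(-1546) = (6 + 42) + 462254 = 48 + 462254 = 462302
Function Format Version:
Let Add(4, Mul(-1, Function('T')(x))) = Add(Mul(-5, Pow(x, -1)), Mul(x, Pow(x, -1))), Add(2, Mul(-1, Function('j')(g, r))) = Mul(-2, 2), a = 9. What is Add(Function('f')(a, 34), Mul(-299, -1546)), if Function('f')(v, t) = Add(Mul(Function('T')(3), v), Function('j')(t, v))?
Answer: 462302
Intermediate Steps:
Function('j')(g, r) = 6 (Function('j')(g, r) = Add(2, Mul(-1, Mul(-2, 2))) = Add(2, Mul(-1, -4)) = Add(2, 4) = 6)
Function('T')(x) = Add(3, Mul(5, Pow(x, -1))) (Function('T')(x) = Add(4, Mul(-1, Add(Mul(-5, Pow(x, -1)), Mul(x, Pow(x, -1))))) = Add(4, Mul(-1, Add(Mul(-5, Pow(x, -1)), 1))) = Add(4, Mul(-1, Add(1, Mul(-5, Pow(x, -1))))) = Add(4, Add(-1, Mul(5, Pow(x, -1)))) = Add(3, Mul(5, Pow(x, -1))))
Function('f')(v, t) = Add(6, Mul(Rational(14, 3), v)) (Function('f')(v, t) = Add(Mul(Add(3, Mul(5, Pow(3, -1))), v), 6) = Add(Mul(Add(3, Mul(5, Rational(1, 3))), v), 6) = Add(Mul(Add(3, Rational(5, 3)), v), 6) = Add(Mul(Rational(14, 3), v), 6) = Add(6, Mul(Rational(14, 3), v)))
Add(Function('f')(a, 34), Mul(-299, -1546)) = Add(Add(6, Mul(Rational(14, 3), 9)), Mul(-299, -1546)) = Add(Add(6, 42), 462254) = Add(48, 462254) = 462302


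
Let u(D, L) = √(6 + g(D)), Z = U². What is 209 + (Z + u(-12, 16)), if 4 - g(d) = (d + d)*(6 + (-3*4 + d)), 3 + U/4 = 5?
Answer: 273 + I*√422 ≈ 273.0 + 20.543*I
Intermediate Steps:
U = 8 (U = -12 + 4*5 = -12 + 20 = 8)
Z = 64 (Z = 8² = 64)
g(d) = 4 - 2*d*(-6 + d) (g(d) = 4 - (d + d)*(6 + (-3*4 + d)) = 4 - 2*d*(6 + (-12 + d)) = 4 - 2*d*(-6 + d))
u(D, L) = √(10 - 2*D² + 12*D) (u(D, L) = √(6 + (4 - 2*D² + 12*D)) = √(10 - 2*D² + 12*D))
209 + (Z + u(-12, 16)) = 209 + (64 + √(10 - 2*(-12)² + 12*(-12))) = 209 + (64 + √(10 - 2*144 - 144)) = 209 + (64 + √(10 - 288 - 144)) = 209 + (64 + √(-422)) = 209 + (64 + I*√422) = 273 + I*√422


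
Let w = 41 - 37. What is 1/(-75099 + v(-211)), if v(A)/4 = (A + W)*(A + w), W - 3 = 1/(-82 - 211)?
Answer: 293/28458453 ≈ 1.0296e-5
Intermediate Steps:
w = 4
W = 878/293 (W = 3 + 1/(-82 - 211) = 3 + 1/(-293) = 3 - 1/293 = 878/293 ≈ 2.9966)
v(A) = 4*(4 + A)*(878/293 + A) (v(A) = 4*((A + 878/293)*(A + 4)) = 4*((878/293 + A)*(4 + A)) = 4*((4 + A)*(878/293 + A)) = 4*(4 + A)*(878/293 + A))
1/(-75099 + v(-211)) = 1/(-75099 + (14048/293 + 4*(-211)² + (8200/293)*(-211))) = 1/(-75099 + (14048/293 + 4*44521 - 1730200/293)) = 1/(-75099 + (14048/293 + 178084 - 1730200/293)) = 1/(-75099 + 50462460/293) = 1/(28458453/293) = 293/28458453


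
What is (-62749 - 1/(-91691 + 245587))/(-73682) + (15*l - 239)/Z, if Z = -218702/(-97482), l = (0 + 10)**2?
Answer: 63454598734178157/112724628180752 ≈ 562.92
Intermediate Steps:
l = 100 (l = 10**2 = 100)
Z = 9941/4431 (Z = -218702*(-1/97482) = 9941/4431 ≈ 2.2435)
(-62749 - 1/(-91691 + 245587))/(-73682) + (15*l - 239)/Z = (-62749 - 1/(-91691 + 245587))/(-73682) + (15*100 - 239)/(9941/4431) = (-62749 - 1/153896)*(-1/73682) + (1500 - 239)*(4431/9941) = (-62749 - 1*1/153896)*(-1/73682) + 1261*(4431/9941) = (-62749 - 1/153896)*(-1/73682) + 5587491/9941 = -9656820105/153896*(-1/73682) + 5587491/9941 = 9656820105/11339365072 + 5587491/9941 = 63454598734178157/112724628180752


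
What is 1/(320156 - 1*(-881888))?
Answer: 1/1202044 ≈ 8.3192e-7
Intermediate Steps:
1/(320156 - 1*(-881888)) = 1/(320156 + 881888) = 1/1202044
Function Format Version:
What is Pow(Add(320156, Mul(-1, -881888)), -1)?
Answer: Rational(1, 1202044) ≈ 8.3192e-7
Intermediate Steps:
Pow(Add(320156, Mul(-1, -881888)), -1) = Pow(Add(320156, 881888), -1) = Pow(1202044, -1) = Rational(1, 1202044)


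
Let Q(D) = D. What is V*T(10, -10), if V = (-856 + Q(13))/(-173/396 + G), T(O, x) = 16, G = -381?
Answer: 5341248/151049 ≈ 35.361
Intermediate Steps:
V = 333828/151049 (V = (-856 + 13)/(-173/396 - 381) = -843/(-173*1/396 - 381) = -843/(-173/396 - 381) = -843/(-151049/396) = -843*(-396/151049) = 333828/151049 ≈ 2.2101)
V*T(10, -10) = (333828/151049)*16 = 5341248/151049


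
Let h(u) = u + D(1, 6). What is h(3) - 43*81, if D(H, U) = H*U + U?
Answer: -3468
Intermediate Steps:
D(H, U) = U + H*U
h(u) = 12 + u (h(u) = u + 6*(1 + 1) = u + 6*2 = u + 12 = 12 + u)
h(3) - 43*81 = (12 + 3) - 43*81 = 15 - 3483 = -3468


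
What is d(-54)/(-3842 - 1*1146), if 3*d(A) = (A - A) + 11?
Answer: -11/14964 ≈ -0.00073510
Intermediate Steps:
d(A) = 11/3 (d(A) = ((A - A) + 11)/3 = (0 + 11)/3 = (⅓)*11 = 11/3)
d(-54)/(-3842 - 1*1146) = 11/(3*(-3842 - 1*1146)) = 11/(3*(-3842 - 1146)) = (11/3)/(-4988) = (11/3)*(-1/4988) = -11/14964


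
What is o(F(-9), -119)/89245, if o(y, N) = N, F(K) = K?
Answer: -119/89245 ≈ -0.0013334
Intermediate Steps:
o(F(-9), -119)/89245 = -119/89245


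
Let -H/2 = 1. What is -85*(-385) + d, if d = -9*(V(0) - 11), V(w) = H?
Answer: 32842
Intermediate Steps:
H = -2 (H = -2*1 = -2)
V(w) = -2
d = 117 (d = -9*(-2 - 11) = -9*(-13) = 117)
-85*(-385) + d = -85*(-385) + 117 = 32725 + 117 = 32842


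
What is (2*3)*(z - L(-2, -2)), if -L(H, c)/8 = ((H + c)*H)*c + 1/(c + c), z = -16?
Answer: -876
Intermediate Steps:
L(H, c) = -4/c - 8*H*c*(H + c) (L(H, c) = -8*(((H + c)*H)*c + 1/(c + c)) = -8*((H*(H + c))*c + 1/(2*c)) = -8*(H*c*(H + c) + 1/(2*c)) = -8*(1/(2*c) + H*c*(H + c)) = -4/c - 8*H*c*(H + c))
(2*3)*(z - L(-2, -2)) = (2*3)*(-16 - 4*(-1 - 2*(-2)*(-2)**2*(-2 - 2))/(-2)) = 6*(-16 - 4*(-1)*(-1 - 2*(-2)*4*(-4))/2) = 6*(-16 - 4*(-1)*(-1 - 64)/2) = 6*(-16 - 4*(-1)*(-65)/2) = 6*(-16 - 1*130) = 6*(-16 - 130) = 6*(-146) = -876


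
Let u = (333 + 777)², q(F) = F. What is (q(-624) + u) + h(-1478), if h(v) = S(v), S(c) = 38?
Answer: 1231514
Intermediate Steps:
h(v) = 38
u = 1232100 (u = 1110² = 1232100)
(q(-624) + u) + h(-1478) = (-624 + 1232100) + 38 = 1231476 + 38 = 1231514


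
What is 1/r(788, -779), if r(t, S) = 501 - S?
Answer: 1/1280 ≈ 0.00078125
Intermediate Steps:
1/r(788, -779) = 1/(501 - 1*(-779)) = 1/(501 + 779) = 1/1280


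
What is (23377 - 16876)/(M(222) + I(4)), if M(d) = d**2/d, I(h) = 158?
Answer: 6501/380 ≈ 17.108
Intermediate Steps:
M(d) = d
(23377 - 16876)/(M(222) + I(4)) = (23377 - 16876)/(222 + 158) = 6501/380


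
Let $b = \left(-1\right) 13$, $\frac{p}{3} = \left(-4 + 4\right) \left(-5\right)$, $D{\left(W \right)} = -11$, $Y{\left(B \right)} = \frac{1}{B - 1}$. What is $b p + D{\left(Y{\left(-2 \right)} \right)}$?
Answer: $-11$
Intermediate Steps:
$Y{\left(B \right)} = \frac{1}{-1 + B}$
$p = 0$ ($p = 3 \left(-4 + 4\right) \left(-5\right) = 3 \cdot 0 \left(-5\right) = 3 \cdot 0 = 0$)
$b = -13$
$b p + D{\left(Y{\left(-2 \right)} \right)} = \left(-13\right) 0 - 11 = 0 - 11 = -11$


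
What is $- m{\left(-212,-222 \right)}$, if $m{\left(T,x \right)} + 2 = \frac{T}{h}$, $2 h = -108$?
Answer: $- \frac{52}{27} \approx -1.9259$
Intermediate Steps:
$h = -54$ ($h = \frac{1}{2} \left(-108\right) = -54$)
$m{\left(T,x \right)} = -2 - \frac{T}{54}$ ($m{\left(T,x \right)} = -2 + \frac{T}{-54} = -2 + T \left(- \frac{1}{54}\right) = -2 - \frac{T}{54}$)
$- m{\left(-212,-222 \right)} = - (-2 - - \frac{106}{27}) = - (-2 + \frac{106}{27}) = \left(-1\right) \frac{52}{27} = - \frac{52}{27}$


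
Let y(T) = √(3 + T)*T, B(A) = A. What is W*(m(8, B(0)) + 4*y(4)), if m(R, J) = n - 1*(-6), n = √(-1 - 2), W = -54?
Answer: -324 - 864*√7 - 54*I*√3 ≈ -2609.9 - 93.531*I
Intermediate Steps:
n = I*√3 (n = √(-3) = I*√3 ≈ 1.732*I)
m(R, J) = 6 + I*√3 (m(R, J) = I*√3 - 1*(-6) = I*√3 + 6 = 6 + I*√3)
y(T) = T*√(3 + T)
W*(m(8, B(0)) + 4*y(4)) = -54*((6 + I*√3) + 4*(4*√(3 + 4))) = -54*((6 + I*√3) + 4*(4*√7)) = -54*((6 + I*√3) + 16*√7) = -54*(6 + 16*√7 + I*√3) = -324 - 864*√7 - 54*I*√3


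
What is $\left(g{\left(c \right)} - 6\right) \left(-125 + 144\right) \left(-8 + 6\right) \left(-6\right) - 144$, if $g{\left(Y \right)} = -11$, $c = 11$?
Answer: $-4020$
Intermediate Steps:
$\left(g{\left(c \right)} - 6\right) \left(-125 + 144\right) \left(-8 + 6\right) \left(-6\right) - 144 = \left(-11 - 6\right) \left(-125 + 144\right) \left(-8 + 6\right) \left(-6\right) - 144 = \left(-17\right) 19 \left(\left(-2\right) \left(-6\right)\right) - 144 = \left(-323\right) 12 - 144 = -3876 - 144 = -4020$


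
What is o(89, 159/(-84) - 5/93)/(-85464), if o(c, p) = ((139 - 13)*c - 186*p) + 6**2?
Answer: -162569/1196496 ≈ -0.13587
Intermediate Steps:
o(c, p) = 36 - 186*p + 126*c (o(c, p) = (126*c - 186*p) + 36 = (-186*p + 126*c) + 36 = 36 - 186*p + 126*c)
o(89, 159/(-84) - 5/93)/(-85464) = (36 - 186*(159/(-84) - 5/93) + 126*89)/(-85464) = (36 - 186*(159*(-1/84) - 5*1/93) + 11214)*(-1/85464) = (36 - 186*(-53/28 - 5/93) + 11214)*(-1/85464) = (36 - 186*(-5069/2604) + 11214)*(-1/85464) = (36 + 5069/14 + 11214)*(-1/85464) = (162569/14)*(-1/85464) = -162569/1196496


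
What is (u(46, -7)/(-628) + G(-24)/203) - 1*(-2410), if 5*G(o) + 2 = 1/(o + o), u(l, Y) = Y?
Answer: 18434256431/7649040 ≈ 2410.0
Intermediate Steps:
G(o) = -⅖ + 1/(10*o) (G(o) = -⅖ + 1/(5*(o + o)) = -⅖ + 1/(5*((2*o))) = -⅖ + (1/(2*o))/5 = -⅖ + 1/(10*o))
(u(46, -7)/(-628) + G(-24)/203) - 1*(-2410) = (-7/(-628) + ((⅒)*(1 - 4*(-24))/(-24))/203) - 1*(-2410) = (-7*(-1/628) + ((⅒)*(-1/24)*(1 + 96))*(1/203)) + 2410 = (7/628 + ((⅒)*(-1/24)*97)*(1/203)) + 2410 = (7/628 - 97/240*1/203) + 2410 = (7/628 - 97/48720) + 2410 = 70031/7649040 + 2410 = 18434256431/7649040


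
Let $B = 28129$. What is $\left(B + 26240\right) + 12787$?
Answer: $67156$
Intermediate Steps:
$\left(B + 26240\right) + 12787 = \left(28129 + 26240\right) + 12787 = 54369 + 12787 = 67156$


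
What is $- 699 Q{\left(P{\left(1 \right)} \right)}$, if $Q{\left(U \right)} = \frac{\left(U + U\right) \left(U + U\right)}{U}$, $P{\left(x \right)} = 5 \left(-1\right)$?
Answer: $13980$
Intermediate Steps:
$P{\left(x \right)} = -5$
$Q{\left(U \right)} = 4 U$ ($Q{\left(U \right)} = \frac{2 U 2 U}{U} = \frac{4 U^{2}}{U} = 4 U$)
$- 699 Q{\left(P{\left(1 \right)} \right)} = - 699 \cdot 4 \left(-5\right) = \left(-699\right) \left(-20\right) = 13980$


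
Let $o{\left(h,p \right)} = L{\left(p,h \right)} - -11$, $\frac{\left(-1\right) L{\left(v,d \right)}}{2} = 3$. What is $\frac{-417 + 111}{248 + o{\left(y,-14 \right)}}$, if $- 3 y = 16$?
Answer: $- \frac{306}{253} \approx -1.2095$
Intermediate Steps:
$y = - \frac{16}{3}$ ($y = \left(- \frac{1}{3}\right) 16 = - \frac{16}{3} \approx -5.3333$)
$L{\left(v,d \right)} = -6$ ($L{\left(v,d \right)} = \left(-2\right) 3 = -6$)
$o{\left(h,p \right)} = 5$ ($o{\left(h,p \right)} = -6 - -11 = -6 + 11 = 5$)
$\frac{-417 + 111}{248 + o{\left(y,-14 \right)}} = \frac{-417 + 111}{248 + 5} = - \frac{306}{253}$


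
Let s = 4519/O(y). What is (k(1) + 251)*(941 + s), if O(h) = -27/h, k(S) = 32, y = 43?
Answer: -47801530/27 ≈ -1.7704e+6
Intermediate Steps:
s = -194317/27 (s = 4519/((-27/43)) = 4519/((-27*1/43)) = 4519/(-27/43) = 4519*(-43/27) = -194317/27 ≈ -7196.9)
(k(1) + 251)*(941 + s) = (32 + 251)*(941 - 194317/27) = 283*(-168910/27) = -47801530/27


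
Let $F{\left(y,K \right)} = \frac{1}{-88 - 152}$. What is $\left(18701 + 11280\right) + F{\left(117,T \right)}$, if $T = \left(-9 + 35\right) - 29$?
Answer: $\frac{7195439}{240} \approx 29981.0$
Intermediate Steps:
$T = -3$ ($T = 26 - 29 = -3$)
$F{\left(y,K \right)} = - \frac{1}{240}$ ($F{\left(y,K \right)} = \frac{1}{-240} = - \frac{1}{240}$)
$\left(18701 + 11280\right) + F{\left(117,T \right)} = \left(18701 + 11280\right) - \frac{1}{240} = 29981 - \frac{1}{240} = \frac{7195439}{240}$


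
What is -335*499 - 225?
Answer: -167390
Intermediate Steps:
-335*499 - 225 = -167165 - 225 = -167390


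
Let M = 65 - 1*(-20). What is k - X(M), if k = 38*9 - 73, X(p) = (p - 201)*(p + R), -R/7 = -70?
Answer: 66969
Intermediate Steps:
R = 490 (R = -7*(-70) = 490)
M = 85 (M = 65 + 20 = 85)
X(p) = (-201 + p)*(490 + p) (X(p) = (p - 201)*(p + 490) = (-201 + p)*(490 + p))
k = 269 (k = 342 - 73 = 269)
k - X(M) = 269 - (-98490 + 85**2 + 289*85) = 269 - (-98490 + 7225 + 24565) = 269 - 1*(-66700) = 269 + 66700 = 66969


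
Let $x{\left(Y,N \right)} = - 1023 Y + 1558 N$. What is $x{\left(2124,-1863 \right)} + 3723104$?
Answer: $-1352302$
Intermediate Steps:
$x{\left(2124,-1863 \right)} + 3723104 = \left(\left(-1023\right) 2124 + 1558 \left(-1863\right)\right) + 3723104 = \left(-2172852 - 2902554\right) + 3723104 = -5075406 + 3723104 = -1352302$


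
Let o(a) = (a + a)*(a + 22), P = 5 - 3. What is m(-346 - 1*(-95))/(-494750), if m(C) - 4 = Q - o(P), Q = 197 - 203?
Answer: 49/247375 ≈ 0.00019808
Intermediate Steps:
P = 2
Q = -6
o(a) = 2*a*(22 + a) (o(a) = (2*a)*(22 + a) = 2*a*(22 + a))
m(C) = -98 (m(C) = 4 + (-6 - 2*2*(22 + 2)) = 4 + (-6 - 2*2*24) = 4 + (-6 - 1*96) = 4 + (-6 - 96) = 4 - 102 = -98)
m(-346 - 1*(-95))/(-494750) = -98/(-494750) = -98*(-1/494750) = 49/247375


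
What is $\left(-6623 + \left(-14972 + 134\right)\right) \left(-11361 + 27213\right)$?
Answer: $-340199772$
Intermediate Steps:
$\left(-6623 + \left(-14972 + 134\right)\right) \left(-11361 + 27213\right) = \left(-6623 - 14838\right) 15852 = \left(-21461\right) 15852 = -340199772$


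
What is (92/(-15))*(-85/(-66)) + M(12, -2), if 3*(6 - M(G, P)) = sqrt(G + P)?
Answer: -188/99 - sqrt(10)/3 ≈ -2.9531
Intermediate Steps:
M(G, P) = 6 - sqrt(G + P)/3
(92/(-15))*(-85/(-66)) + M(12, -2) = (92/(-15))*(-85/(-66)) + (6 - sqrt(12 - 2)/3) = (92*(-1/15))*(-85*(-1/66)) + (6 - sqrt(10)/3) = -92/15*85/66 + (6 - sqrt(10)/3) = -782/99 + (6 - sqrt(10)/3) = -188/99 - sqrt(10)/3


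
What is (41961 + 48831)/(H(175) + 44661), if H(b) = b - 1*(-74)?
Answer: 5044/2495 ≈ 2.0216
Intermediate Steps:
H(b) = 74 + b (H(b) = b + 74 = 74 + b)
(41961 + 48831)/(H(175) + 44661) = (41961 + 48831)/((74 + 175) + 44661) = 90792/(249 + 44661) = 90792/44910 = 90792*(1/44910) = 5044/2495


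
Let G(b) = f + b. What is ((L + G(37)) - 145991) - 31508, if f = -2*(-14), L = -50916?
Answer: -228350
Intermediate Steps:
f = 28
G(b) = 28 + b
((L + G(37)) - 145991) - 31508 = ((-50916 + (28 + 37)) - 145991) - 31508 = ((-50916 + 65) - 145991) - 31508 = (-50851 - 145991) - 31508 = -196842 - 31508 = -228350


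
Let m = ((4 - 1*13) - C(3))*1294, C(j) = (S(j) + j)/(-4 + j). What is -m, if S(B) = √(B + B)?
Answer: 7764 - 1294*√6 ≈ 4594.4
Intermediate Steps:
S(B) = √2*√B (S(B) = √(2*B) = √2*√B)
C(j) = (j + √2*√j)/(-4 + j) (C(j) = (√2*√j + j)/(-4 + j) = (j + √2*√j)/(-4 + j))
m = -7764 + 1294*√6 (m = ((4 - 1*13) - (3 + √2*√3)/(-4 + 3))*1294 = ((4 - 13) - (3 + √6)/(-1))*1294 = (-9 - (-1)*(3 + √6))*1294 = (-9 - (-3 - √6))*1294 = (-9 + (3 + √6))*1294 = (-6 + √6)*1294 = -7764 + 1294*√6 ≈ -4594.4)
-m = -(-7764 + 1294*√6) = 7764 - 1294*√6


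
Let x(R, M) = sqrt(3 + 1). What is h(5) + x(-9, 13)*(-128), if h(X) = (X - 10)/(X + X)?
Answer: -513/2 ≈ -256.50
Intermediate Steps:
h(X) = (-10 + X)/(2*X) (h(X) = (-10 + X)/((2*X)) = (-10 + X)*(1/(2*X)) = (-10 + X)/(2*X))
x(R, M) = 2 (x(R, M) = sqrt(4) = 2)
h(5) + x(-9, 13)*(-128) = (1/2)*(-10 + 5)/5 + 2*(-128) = (1/2)*(1/5)*(-5) - 256 = -1/2 - 256 = -513/2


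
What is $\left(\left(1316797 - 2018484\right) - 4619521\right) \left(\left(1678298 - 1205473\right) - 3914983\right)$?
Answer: $18316438686864$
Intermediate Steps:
$\left(\left(1316797 - 2018484\right) - 4619521\right) \left(\left(1678298 - 1205473\right) - 3914983\right) = \left(-701687 - 4619521\right) \left(\left(1678298 - 1205473\right) - 3914983\right) = - 5321208 \left(472825 - 3914983\right) = \left(-5321208\right) \left(-3442158\right) = 18316438686864$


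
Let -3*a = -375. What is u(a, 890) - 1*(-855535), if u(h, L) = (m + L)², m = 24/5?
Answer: 41405051/25 ≈ 1.6562e+6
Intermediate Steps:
a = 125 (a = -⅓*(-375) = 125)
m = 24/5 (m = 24*(⅕) = 24/5 ≈ 4.8000)
u(h, L) = (24/5 + L)²
u(a, 890) - 1*(-855535) = (24 + 5*890)²/25 - 1*(-855535) = (24 + 4450)²/25 + 855535 = (1/25)*4474² + 855535 = (1/25)*20016676 + 855535 = 20016676/25 + 855535 = 41405051/25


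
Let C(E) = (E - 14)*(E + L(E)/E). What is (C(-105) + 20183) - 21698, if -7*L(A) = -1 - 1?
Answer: 1152934/105 ≈ 10980.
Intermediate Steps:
L(A) = 2/7 (L(A) = -(-1 - 1)/7 = -⅐*(-2) = 2/7)
C(E) = (-14 + E)*(E + 2/(7*E)) (C(E) = (E - 14)*(E + 2/(7*E)) = (-14 + E)*(E + 2/(7*E)))
(C(-105) + 20183) - 21698 = ((2/7 + (-105)² - 14*(-105) - 4/(-105)) + 20183) - 21698 = ((2/7 + 11025 + 1470 - 4*(-1/105)) + 20183) - 21698 = ((2/7 + 11025 + 1470 + 4/105) + 20183) - 21698 = (1312009/105 + 20183) - 21698 = 3431224/105 - 21698 = 1152934/105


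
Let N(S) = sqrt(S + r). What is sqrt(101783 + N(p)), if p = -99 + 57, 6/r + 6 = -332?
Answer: sqrt(17201327 + 39*I*sqrt(789))/13 ≈ 319.03 + 0.010159*I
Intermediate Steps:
r = -3/169 (r = 6/(-6 - 332) = 6/(-338) = 6*(-1/338) = -3/169 ≈ -0.017751)
p = -42
N(S) = sqrt(-3/169 + S) (N(S) = sqrt(S - 3/169) = sqrt(-3/169 + S))
sqrt(101783 + N(p)) = sqrt(101783 + sqrt(-3 + 169*(-42))/13) = sqrt(101783 + sqrt(-3 - 7098)/13) = sqrt(101783 + sqrt(-7101)/13) = sqrt(101783 + (3*I*sqrt(789))/13) = sqrt(101783 + 3*I*sqrt(789)/13)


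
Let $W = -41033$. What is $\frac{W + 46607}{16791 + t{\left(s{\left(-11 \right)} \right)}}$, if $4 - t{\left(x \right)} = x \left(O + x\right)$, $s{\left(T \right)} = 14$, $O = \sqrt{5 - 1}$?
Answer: $\frac{5574}{16571} \approx 0.33637$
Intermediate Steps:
$O = 2$ ($O = \sqrt{4} = 2$)
$t{\left(x \right)} = 4 - x \left(2 + x\right)$
$\frac{W + 46607}{16791 + t{\left(s{\left(-11 \right)} \right)}} = \frac{-41033 + 46607}{16791 - 220} = \frac{5574}{16791 - 220} = \frac{5574}{16571}$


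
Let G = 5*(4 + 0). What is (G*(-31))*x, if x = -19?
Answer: 11780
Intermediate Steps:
G = 20 (G = 5*4 = 20)
(G*(-31))*x = (20*(-31))*(-19) = -620*(-19) = 11780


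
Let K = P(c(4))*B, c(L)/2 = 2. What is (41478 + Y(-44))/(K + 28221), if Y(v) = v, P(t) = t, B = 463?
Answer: 41434/30073 ≈ 1.3778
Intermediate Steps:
c(L) = 4 (c(L) = 2*2 = 4)
K = 1852 (K = 4*463 = 1852)
(41478 + Y(-44))/(K + 28221) = (41478 - 44)/(1852 + 28221) = 41434/30073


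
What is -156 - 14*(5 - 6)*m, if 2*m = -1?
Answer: -163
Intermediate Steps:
m = -1/2 (m = (1/2)*(-1) = -1/2 ≈ -0.50000)
-156 - 14*(5 - 6)*m = -156 - 14*(5 - 6)*(-1)/2 = -156 - (-14)*(-1)/2 = -156 - 14*1/2 = -156 - 7 = -163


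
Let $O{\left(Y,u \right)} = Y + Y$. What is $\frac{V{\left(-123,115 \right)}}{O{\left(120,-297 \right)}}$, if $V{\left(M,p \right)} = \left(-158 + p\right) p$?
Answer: $- \frac{989}{48} \approx -20.604$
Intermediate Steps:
$O{\left(Y,u \right)} = 2 Y$
$V{\left(M,p \right)} = p \left(-158 + p\right)$
$\frac{V{\left(-123,115 \right)}}{O{\left(120,-297 \right)}} = \frac{115 \left(-158 + 115\right)}{2 \cdot 120} = \frac{115 \left(-43\right)}{240} = \left(-4945\right) \frac{1}{240} = - \frac{989}{48}$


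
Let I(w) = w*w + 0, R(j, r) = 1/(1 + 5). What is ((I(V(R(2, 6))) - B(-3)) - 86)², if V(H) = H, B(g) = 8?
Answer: 11444689/1296 ≈ 8830.8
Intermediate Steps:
R(j, r) = ⅙ (R(j, r) = 1/6 = ⅙)
I(w) = w² (I(w) = w² + 0 = w²)
((I(V(R(2, 6))) - B(-3)) - 86)² = (((⅙)² - 1*8) - 86)² = ((1/36 - 8) - 86)² = (-287/36 - 86)² = (-3383/36)² = 11444689/1296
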